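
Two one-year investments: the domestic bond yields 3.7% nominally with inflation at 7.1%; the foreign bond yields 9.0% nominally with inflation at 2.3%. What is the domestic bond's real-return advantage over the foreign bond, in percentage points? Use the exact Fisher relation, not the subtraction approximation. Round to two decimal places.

-9.72

The domestic bond real return: 1.037/1.071 − 1 = -3.175%.
The foreign bond real return: 1.090/1.023 − 1 = 6.549%.
Difference: -3.175 − 6.549 = -9.724 pp.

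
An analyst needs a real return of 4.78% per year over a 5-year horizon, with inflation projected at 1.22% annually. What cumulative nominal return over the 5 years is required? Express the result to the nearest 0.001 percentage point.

Required annual nominal rate: (1+4.78%)(1+1.22%) − 1 = 6.058316%.
Cumulative over 5 years: (1 + 0.06058316)^5 − 1 ≈ 0.34191.

34.191%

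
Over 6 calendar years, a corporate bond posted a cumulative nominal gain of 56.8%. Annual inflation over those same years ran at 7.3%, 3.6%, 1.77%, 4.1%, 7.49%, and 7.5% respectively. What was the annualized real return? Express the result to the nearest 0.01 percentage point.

2.39%

Cumulative inflation factor: 1.073 × 1.036 × 1.0177 × 1.041 × 1.0749 × 1.075 ≈ 1.36084.
Nominal growth factor: 1.56800. Real growth factor = 1.56800 / 1.36084 ≈ 1.15223.
Annualized: 1.15223^(1/6) − 1 ≈ 0.02390.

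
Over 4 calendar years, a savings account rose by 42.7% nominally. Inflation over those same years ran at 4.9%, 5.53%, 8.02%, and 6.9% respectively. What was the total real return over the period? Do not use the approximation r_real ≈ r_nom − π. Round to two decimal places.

11.63%

Cumulative inflation factor: 1.049 × 1.0553 × 1.0802 × 1.069 ≈ 1.27830.
Nominal growth factor: 1.42700. Real growth factor = 1.42700 / 1.27830 ≈ 1.11633.
Total real return ≈ 11.6325%.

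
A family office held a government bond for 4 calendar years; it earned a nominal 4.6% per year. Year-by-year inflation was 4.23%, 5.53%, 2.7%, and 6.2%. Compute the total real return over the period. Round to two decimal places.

-0.22%

Cumulative inflation factor: 1.0423 × 1.0553 × 1.027 × 1.062 ≈ 1.19968.
Nominal growth factor: 1.19709. Real growth factor = 1.19709 / 1.19968 ≈ 0.99785.
Total real return ≈ -0.2155%.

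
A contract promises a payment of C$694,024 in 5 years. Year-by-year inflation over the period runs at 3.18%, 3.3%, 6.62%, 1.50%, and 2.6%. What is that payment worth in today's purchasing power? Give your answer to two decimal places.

C$586,444.02

Price-level factor over 5 years: 1.0318 × 1.033 × 1.0662 × 1.0150 × 1.026 ≈ 1.1834445835.
Purchasing power today: C$694,024 divided by that factor.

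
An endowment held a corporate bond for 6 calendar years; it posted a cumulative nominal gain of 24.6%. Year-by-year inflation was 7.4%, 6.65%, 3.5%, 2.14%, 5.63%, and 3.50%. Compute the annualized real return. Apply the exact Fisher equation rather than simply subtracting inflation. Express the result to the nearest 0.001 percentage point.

Cumulative inflation factor: 1.074 × 1.0665 × 1.035 × 1.0214 × 1.0563 × 1.0350 ≈ 1.32382.
Nominal growth factor: 1.24600. Real growth factor = 1.24600 / 1.32382 ≈ 0.94122.
Annualized: 0.94122^(1/6) − 1 ≈ -0.01005.

-1.005%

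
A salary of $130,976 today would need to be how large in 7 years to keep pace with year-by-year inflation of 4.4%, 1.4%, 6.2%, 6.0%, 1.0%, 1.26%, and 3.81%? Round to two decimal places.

$165,713.94

Cumulative price-level factor: 1.044 × 1.014 × 1.062 × 1.060 × 1.010 × 1.0126 × 1.0381 ≈ 1.2652237148.
The nominal amount required is $130,976 scaled up by that factor.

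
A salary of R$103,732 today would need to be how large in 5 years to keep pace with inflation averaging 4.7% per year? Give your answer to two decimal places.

R$130,510.71

Cumulative price-level factor: (1+4.7%)^5 ≈ 1.2581528578.
The nominal amount required is R$103,732 scaled up by that factor.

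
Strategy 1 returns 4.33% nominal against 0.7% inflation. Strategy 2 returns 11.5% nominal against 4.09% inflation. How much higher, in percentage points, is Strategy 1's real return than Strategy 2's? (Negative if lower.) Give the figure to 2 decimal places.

Strategy 1 real return: 1.0433/1.007 − 1 = 3.605%.
Strategy 2 real return: 1.115/1.0409 − 1 = 7.119%.
Difference: 3.605 − 7.119 = -3.514 pp.

-3.51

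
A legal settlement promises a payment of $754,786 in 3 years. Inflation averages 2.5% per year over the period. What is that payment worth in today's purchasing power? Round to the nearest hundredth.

$700,893.83

Price-level factor over 3 years: (1 + 2.5%)^3 = 1.076890625.
Purchasing power today: $754,786 divided by that factor.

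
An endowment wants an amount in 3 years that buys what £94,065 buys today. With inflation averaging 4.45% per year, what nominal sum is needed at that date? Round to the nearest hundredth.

Cumulative price-level factor: (1+4.45%)^3 ≈ 1.1395288711.
The nominal amount required is £94,065 scaled up by that factor.

£107,189.78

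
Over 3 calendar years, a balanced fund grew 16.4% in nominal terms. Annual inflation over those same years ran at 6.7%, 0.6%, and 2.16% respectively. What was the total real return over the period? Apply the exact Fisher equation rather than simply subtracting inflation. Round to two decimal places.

6.15%

Cumulative inflation factor: 1.067 × 1.006 × 1.0216 ≈ 1.09659.
Nominal growth factor: 1.16400. Real growth factor = 1.16400 / 1.09659 ≈ 1.06147.
Total real return ≈ 6.1475%.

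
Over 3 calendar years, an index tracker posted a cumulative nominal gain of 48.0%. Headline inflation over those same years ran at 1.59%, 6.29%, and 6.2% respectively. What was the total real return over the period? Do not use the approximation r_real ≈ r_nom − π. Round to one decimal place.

29.1%

Cumulative inflation factor: 1.0159 × 1.0629 × 1.062 ≈ 1.14675.
Nominal growth factor: 1.48000. Real growth factor = 1.48000 / 1.14675 ≈ 1.29061.
Total real return ≈ 29.0606%.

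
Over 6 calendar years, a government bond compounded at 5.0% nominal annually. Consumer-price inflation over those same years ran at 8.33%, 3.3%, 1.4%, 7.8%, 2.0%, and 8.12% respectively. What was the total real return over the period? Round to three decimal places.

-0.660%

Cumulative inflation factor: 1.0833 × 1.033 × 1.014 × 1.078 × 1.020 × 1.0812 ≈ 1.34900.
Nominal growth factor: 1.34010. Real growth factor = 1.34010 / 1.34900 ≈ 0.99340.
Total real return ≈ -0.6601%.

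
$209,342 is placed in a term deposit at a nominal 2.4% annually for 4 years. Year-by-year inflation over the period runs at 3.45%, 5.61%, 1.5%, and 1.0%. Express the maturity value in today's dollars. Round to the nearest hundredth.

Nominal value at maturity: $209,342 × (1 + 2.4%)^4 ≈ $230,173.96.
Price-level factor over 4 years: 1.0345 × 1.0561 × 1.015 × 1.010 ≈ 1.1200127166.
Dividing the nominal maturity value by the price-level factor gives the value in today's money.

$205,510.13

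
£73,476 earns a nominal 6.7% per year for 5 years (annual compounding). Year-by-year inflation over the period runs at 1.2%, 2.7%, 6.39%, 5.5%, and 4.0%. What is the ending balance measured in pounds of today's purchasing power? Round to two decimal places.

Nominal value at maturity: £73,476 × (1 + 6.7%)^5 ≈ £101,617.29.
Price-level factor over 5 years: 1.012 × 1.027 × 1.0639 × 1.055 × 1.040 ≈ 1.2132144209.
Dividing the nominal maturity value by the price-level factor gives the value in today's money.

£83,758.72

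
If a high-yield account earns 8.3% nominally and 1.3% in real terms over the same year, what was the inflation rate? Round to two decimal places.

From (1+r_nom) = (1+r_real)(1+π), we get 1+π = (1 + 8.3%)/(1 + 1.3%) = 1.083/1.013 ≈ 1.06910.
So π ≈ 6.9102%.

6.91%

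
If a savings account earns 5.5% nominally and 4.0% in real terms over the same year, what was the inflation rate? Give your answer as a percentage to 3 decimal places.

From (1+r_nom) = (1+r_real)(1+π), we get 1+π = (1 + 5.5%)/(1 + 4.0%) = 1.055/1.040 ≈ 1.01442.
So π ≈ 1.4423%.

1.442%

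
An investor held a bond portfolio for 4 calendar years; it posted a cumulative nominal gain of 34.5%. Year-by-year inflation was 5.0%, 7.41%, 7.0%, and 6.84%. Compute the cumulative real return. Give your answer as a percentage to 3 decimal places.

4.321%

Cumulative inflation factor: 1.050 × 1.0741 × 1.070 × 1.0684 ≈ 1.28929.
Nominal growth factor: 1.34500. Real growth factor = 1.34500 / 1.28929 ≈ 1.04321.
Total real return ≈ 4.3207%.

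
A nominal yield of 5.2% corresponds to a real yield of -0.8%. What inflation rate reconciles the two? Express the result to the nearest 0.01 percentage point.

From (1+r_nom) = (1+r_real)(1+π), we get 1+π = (1 + 5.2%)/(1 − 0.8%) = 1.052/0.992 ≈ 1.06048.
So π ≈ 6.0484%.

6.05%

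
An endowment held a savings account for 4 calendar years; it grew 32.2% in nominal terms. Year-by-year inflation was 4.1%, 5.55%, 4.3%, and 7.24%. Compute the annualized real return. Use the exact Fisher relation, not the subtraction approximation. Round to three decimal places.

Cumulative inflation factor: 1.041 × 1.0555 × 1.043 × 1.0724 ≈ 1.22899.
Nominal growth factor: 1.32200. Real growth factor = 1.32200 / 1.22899 ≈ 1.07568.
Annualized: 1.07568^(1/4) − 1 ≈ 0.01840.

1.840%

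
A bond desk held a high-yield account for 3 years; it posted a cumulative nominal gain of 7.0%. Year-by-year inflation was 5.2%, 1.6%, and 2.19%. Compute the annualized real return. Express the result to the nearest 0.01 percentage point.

Cumulative inflation factor: 1.052 × 1.016 × 1.0219 ≈ 1.09224.
Nominal growth factor: 1.07000. Real growth factor = 1.07000 / 1.09224 ≈ 0.97964.
Annualized: 0.97964^(1/3) − 1 ≈ -0.00683.

-0.68%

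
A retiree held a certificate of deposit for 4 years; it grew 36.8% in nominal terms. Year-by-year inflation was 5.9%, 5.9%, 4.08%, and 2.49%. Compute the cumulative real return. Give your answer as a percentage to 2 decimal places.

14.35%

Cumulative inflation factor: 1.059 × 1.059 × 1.0408 × 1.0249 ≈ 1.19630.
Nominal growth factor: 1.36800. Real growth factor = 1.36800 / 1.19630 ≈ 1.14352.
Total real return ≈ 14.3524%.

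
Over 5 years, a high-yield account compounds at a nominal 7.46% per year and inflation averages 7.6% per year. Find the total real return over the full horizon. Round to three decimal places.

The annual real rate is (1+7.46%)/(1+7.6%) − 1 = -0.1301%.
Compounded over 5 years: (1 + -0.001301)^5 − 1 ≈ -0.00649.

-0.649%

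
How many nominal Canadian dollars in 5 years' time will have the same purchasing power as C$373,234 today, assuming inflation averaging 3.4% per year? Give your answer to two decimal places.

C$441,147.57

Cumulative price-level factor: (1+3.4%)^5 ≈ 1.1819597671.
Multiplying C$373,234 by the price-level factor gives the future nominal sum.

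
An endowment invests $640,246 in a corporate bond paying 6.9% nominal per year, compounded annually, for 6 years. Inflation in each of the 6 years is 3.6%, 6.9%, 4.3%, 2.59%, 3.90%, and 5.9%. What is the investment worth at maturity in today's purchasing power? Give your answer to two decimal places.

$732,782.01

Nominal value at maturity: $640,246 × (1 + 6.9%)^6 ≈ $955,461.31.
Price-level factor over 6 years: 1.036 × 1.069 × 1.043 × 1.0259 × 1.0390 × 1.059 ≈ 1.3038820497.
The maturity value deflated by that factor is the answer in today's purchasing power.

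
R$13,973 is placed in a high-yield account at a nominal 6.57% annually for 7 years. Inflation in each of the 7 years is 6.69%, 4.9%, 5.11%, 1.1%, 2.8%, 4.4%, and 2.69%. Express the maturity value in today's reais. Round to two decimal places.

R$16,642.49

Nominal value at maturity: R$13,973 × (1 + 6.57%)^7 ≈ R$21,813.96.
Price-level factor over 7 years: 1.0669 × 1.049 × 1.0511 × 1.011 × 1.028 × 1.044 × 1.0269 ≈ 1.3107388203.
Dividing the nominal maturity value by the price-level factor gives the value in today's money.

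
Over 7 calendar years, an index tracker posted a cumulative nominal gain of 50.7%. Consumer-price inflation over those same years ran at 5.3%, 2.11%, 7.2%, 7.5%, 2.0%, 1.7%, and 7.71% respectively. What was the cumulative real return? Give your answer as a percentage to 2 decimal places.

Cumulative inflation factor: 1.053 × 1.0211 × 1.072 × 1.075 × 1.020 × 1.017 × 1.0771 ≈ 1.38445.
Nominal growth factor: 1.50700. Real growth factor = 1.50700 / 1.38445 ≈ 1.08852.
Total real return ≈ 8.8519%.

8.85%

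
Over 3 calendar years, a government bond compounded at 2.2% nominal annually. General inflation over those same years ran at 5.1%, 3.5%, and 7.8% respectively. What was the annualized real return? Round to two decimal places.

Cumulative inflation factor: 1.051 × 1.035 × 1.078 ≈ 1.17263.
Nominal growth factor: 1.06746. Real growth factor = 1.06746 / 1.17263 ≈ 0.91031.
Annualized: 0.91031^(1/3) − 1 ≈ -0.03084.

-3.08%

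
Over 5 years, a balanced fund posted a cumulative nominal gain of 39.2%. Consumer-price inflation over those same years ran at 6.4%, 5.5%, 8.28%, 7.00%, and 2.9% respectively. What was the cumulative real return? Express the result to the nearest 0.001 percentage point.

4.015%

Cumulative inflation factor: 1.064 × 1.055 × 1.0828 × 1.0700 × 1.029 ≈ 1.33826.
Nominal growth factor: 1.39200. Real growth factor = 1.39200 / 1.33826 ≈ 1.04015.
Total real return ≈ 4.0154%.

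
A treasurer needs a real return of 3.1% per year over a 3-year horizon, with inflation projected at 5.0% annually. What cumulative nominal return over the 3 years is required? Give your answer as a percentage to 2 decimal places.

Required annual nominal rate: (1+3.1%)(1+5.0%) − 1 = 8.255%.
Cumulative over 3 years: (1 + 0.08255)^3 − 1 ≈ 0.26866.

26.87%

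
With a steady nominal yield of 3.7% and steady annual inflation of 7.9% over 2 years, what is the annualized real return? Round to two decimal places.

With constant rates the annual real return is the same each year: (1+3.7%)/(1+7.9%) − 1 = -0.03892.

-3.89%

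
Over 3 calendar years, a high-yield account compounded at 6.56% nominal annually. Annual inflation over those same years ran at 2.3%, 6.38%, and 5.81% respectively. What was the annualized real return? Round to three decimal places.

Cumulative inflation factor: 1.023 × 1.0638 × 1.0581 ≈ 1.15150.
Nominal growth factor: 1.20999. Real growth factor = 1.20999 / 1.15150 ≈ 1.05080.
Annualized: 1.05080^(1/3) − 1 ≈ 0.01665.

1.665%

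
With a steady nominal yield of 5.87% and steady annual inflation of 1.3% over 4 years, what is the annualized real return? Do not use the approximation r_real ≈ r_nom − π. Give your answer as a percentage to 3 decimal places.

4.511%

With constant rates the annual real return is the same each year: (1+5.87%)/(1+1.3%) − 1 = 0.04511.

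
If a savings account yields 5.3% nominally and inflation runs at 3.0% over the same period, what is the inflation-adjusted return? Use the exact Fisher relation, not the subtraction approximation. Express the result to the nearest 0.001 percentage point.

Real return via the Fisher equation: (1 + 5.3%)/(1 + 3.0%) − 1 = 1.053/1.030 − 1 ≈ 0.02233.

2.233%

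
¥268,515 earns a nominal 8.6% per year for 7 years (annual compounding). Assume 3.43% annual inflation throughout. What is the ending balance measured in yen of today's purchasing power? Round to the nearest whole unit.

Nominal value at maturity: ¥268,515 × (1 + 8.6%)^7 ≈ ¥478,385.
Price-level factor over 7 years: (1 + 3.43%)^7 ≈ 1.2662681192.
Dividing the nominal maturity value by the price-level factor gives the value in today's money.

¥377,791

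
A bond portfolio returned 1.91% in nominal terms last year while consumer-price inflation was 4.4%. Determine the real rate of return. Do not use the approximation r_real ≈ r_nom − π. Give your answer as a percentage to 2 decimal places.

Real return via the Fisher equation: (1 + 1.91%)/(1 + 4.4%) − 1 = 1.0191/1.044 − 1 ≈ -0.02385.

-2.39%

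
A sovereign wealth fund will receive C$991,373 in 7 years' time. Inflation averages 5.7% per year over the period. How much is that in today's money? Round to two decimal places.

Price-level factor over 7 years: (1 + 5.7%)^7 ≈ 1.4740930926.
Purchasing power today: C$991,373 divided by that factor.

C$672,530.80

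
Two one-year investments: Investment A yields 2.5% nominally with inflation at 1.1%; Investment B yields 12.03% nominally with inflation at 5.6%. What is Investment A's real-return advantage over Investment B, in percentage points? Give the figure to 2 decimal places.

-4.70

Investment A real return: 1.025/1.011 − 1 = 1.385%.
Investment B real return: 1.1203/1.056 − 1 = 6.089%.
Difference: 1.385 − 6.089 = -4.704 pp.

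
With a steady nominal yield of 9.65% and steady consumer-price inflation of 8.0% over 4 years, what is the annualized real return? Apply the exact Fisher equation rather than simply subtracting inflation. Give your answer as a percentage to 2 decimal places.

With constant rates the annual real return is the same each year: (1+9.65%)/(1+8.0%) − 1 = 0.01528.

1.53%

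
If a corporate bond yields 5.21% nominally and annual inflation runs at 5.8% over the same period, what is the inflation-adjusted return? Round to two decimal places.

Real return via the Fisher equation: (1 + 5.21%)/(1 + 5.8%) − 1 = 1.0521/1.058 − 1 ≈ -0.00558.

-0.56%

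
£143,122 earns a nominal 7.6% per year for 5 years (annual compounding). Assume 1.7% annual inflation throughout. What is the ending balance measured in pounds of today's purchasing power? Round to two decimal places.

£189,741.79

Nominal value at maturity: £143,122 × (1 + 7.6%)^5 ≈ £206,427.60.
Price-level factor over 5 years: (1 + 1.7%)^5 ≈ 1.0879395490.
Dividing the nominal maturity value by the price-level factor gives the value in today's money.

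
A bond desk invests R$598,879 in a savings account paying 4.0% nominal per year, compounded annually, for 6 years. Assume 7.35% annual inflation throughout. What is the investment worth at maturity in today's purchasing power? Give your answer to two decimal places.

R$495,138.65

Nominal value at maturity: R$598,879 × (1 + 4.0%)^6 ≈ R$757,772.99.
Price-level factor over 6 years: (1 + 7.35%)^6 ≈ 1.5304258500.
Dividing the nominal maturity value by the price-level factor gives the value in today's money.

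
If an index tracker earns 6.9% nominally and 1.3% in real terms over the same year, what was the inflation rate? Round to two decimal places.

From (1+r_nom) = (1+r_real)(1+π), we get 1+π = (1 + 6.9%)/(1 + 1.3%) = 1.069/1.013 ≈ 1.05528.
So π ≈ 5.5281%.

5.53%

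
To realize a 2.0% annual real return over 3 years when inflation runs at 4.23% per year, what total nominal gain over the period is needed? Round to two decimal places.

Required annual nominal rate: (1+2.0%)(1+4.23%) − 1 = 6.3146%.
Cumulative over 3 years: (1 + 0.063146)^3 − 1 ≈ 0.20165.

20.17%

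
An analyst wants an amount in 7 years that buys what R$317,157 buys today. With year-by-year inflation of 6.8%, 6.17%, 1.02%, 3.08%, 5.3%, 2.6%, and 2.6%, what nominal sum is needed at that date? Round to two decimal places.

R$415,099.53

Cumulative price-level factor: 1.068 × 1.0617 × 1.0102 × 1.0308 × 1.053 × 1.026 × 1.026 ≈ 1.3088140150.
The nominal amount required is R$317,157 scaled up by that factor.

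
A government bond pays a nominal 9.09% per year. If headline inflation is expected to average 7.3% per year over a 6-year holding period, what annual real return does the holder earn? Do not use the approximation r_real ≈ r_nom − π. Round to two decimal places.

With constant rates the annual real return is the same each year: (1+9.09%)/(1+7.3%) − 1 = 0.01668.

1.67%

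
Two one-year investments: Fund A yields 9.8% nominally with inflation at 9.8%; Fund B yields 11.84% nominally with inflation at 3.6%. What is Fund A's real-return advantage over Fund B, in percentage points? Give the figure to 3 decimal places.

-7.954

Fund A real return: 1.098/1.098 − 1 = 0.0000%.
Fund B real return: 1.1184/1.036 − 1 = 7.9537%.
Difference: 0.0000 − 7.9537 = -7.9537 pp.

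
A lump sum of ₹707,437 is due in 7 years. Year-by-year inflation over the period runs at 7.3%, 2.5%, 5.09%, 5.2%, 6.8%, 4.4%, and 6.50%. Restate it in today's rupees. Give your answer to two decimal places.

₹489,965.72

Price-level factor over 7 years: 1.073 × 1.025 × 1.0509 × 1.052 × 1.068 × 1.044 × 1.0650 ≈ 1.4438500038.
Purchasing power today: ₹707,437 divided by that factor.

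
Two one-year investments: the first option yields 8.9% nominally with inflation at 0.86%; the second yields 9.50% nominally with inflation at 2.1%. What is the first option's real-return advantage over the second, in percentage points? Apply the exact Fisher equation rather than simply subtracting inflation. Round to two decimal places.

The first option real return: 1.089/1.0086 − 1 = 7.971%.
The second real return: 1.0950/1.021 − 1 = 7.248%.
Difference: 7.971 − 7.248 = 0.723 pp.

0.72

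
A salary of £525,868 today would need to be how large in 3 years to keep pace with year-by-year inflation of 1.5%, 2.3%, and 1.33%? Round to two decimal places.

£553,294.64

Cumulative price-level factor: 1.015 × 1.023 × 1.0133 = 1.0521549885.
Multiplying £525,868 by the price-level factor gives the future nominal sum.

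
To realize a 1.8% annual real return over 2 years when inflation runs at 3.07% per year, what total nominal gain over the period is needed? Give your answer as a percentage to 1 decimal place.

10.1%

Required annual nominal rate: (1+1.8%)(1+3.07%) − 1 = 4.92526%.
Cumulative over 2 years: (1 + 0.0492526)^2 − 1 ≈ 0.10093.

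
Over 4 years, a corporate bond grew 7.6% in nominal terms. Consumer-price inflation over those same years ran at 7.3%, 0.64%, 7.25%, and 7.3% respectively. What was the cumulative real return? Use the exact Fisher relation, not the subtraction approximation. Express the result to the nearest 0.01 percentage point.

Cumulative inflation factor: 1.073 × 1.0064 × 1.0725 × 1.073 ≈ 1.24270.
Nominal growth factor: 1.07600. Real growth factor = 1.07600 / 1.24270 ≈ 0.86585.
Total real return ≈ -13.4146%.

-13.41%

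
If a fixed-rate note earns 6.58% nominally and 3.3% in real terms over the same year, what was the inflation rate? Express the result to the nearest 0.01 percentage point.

From (1+r_nom) = (1+r_real)(1+π), we get 1+π = (1 + 6.58%)/(1 + 3.3%) = 1.0658/1.033 ≈ 1.03175.
So π ≈ 3.1752%.

3.18%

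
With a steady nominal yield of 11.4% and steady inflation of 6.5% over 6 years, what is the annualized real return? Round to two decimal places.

With constant rates the annual real return is the same each year: (1+11.4%)/(1+6.5%) − 1 = 0.04601.

4.60%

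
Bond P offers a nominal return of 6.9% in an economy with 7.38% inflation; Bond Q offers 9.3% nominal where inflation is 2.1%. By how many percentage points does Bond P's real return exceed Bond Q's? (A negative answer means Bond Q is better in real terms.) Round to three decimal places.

-7.499

Bond P real return: 1.069/1.0738 − 1 = -0.4470%.
Bond Q real return: 1.093/1.021 − 1 = 7.0519%.
Difference: -0.4470 − 7.0519 = -7.4989 pp.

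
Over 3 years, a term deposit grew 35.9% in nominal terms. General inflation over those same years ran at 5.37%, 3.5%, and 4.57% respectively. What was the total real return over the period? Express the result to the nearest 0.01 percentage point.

19.17%

Cumulative inflation factor: 1.0537 × 1.035 × 1.0457 ≈ 1.14042.
Nominal growth factor: 1.35900. Real growth factor = 1.35900 / 1.14042 ≈ 1.19167.
Total real return ≈ 19.1667%.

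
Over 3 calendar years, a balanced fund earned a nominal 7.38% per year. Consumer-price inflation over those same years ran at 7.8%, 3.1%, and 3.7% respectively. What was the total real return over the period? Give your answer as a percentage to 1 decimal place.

Cumulative inflation factor: 1.078 × 1.031 × 1.037 ≈ 1.15254.
Nominal growth factor: 1.23814. Real growth factor = 1.23814 / 1.15254 ≈ 1.07427.
Total real return ≈ 7.4271%.

7.4%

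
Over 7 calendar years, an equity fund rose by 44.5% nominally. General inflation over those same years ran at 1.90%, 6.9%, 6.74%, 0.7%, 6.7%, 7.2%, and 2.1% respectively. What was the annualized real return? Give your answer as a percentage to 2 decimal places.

Cumulative inflation factor: 1.0190 × 1.069 × 1.0674 × 1.007 × 1.067 × 1.072 × 1.021 ≈ 1.36739.
Nominal growth factor: 1.44500. Real growth factor = 1.44500 / 1.36739 ≈ 1.05676.
Annualized: 1.05676^(1/7) − 1 ≈ 0.00792.

0.79%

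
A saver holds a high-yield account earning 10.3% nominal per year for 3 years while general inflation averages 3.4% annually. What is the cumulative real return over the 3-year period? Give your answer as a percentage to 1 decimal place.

The annual real rate is (1+10.3%)/(1+3.4%) − 1 = 6.6731%.
Compounded over 3 years: (1 + 0.066731)^3 − 1 ≈ 0.21385.

21.4%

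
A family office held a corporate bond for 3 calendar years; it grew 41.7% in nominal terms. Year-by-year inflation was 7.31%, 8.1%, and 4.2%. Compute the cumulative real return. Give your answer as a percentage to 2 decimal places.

17.23%

Cumulative inflation factor: 1.0731 × 1.081 × 1.042 ≈ 1.20874.
Nominal growth factor: 1.41700. Real growth factor = 1.41700 / 1.20874 ≈ 1.17229.
Total real return ≈ 17.2293%.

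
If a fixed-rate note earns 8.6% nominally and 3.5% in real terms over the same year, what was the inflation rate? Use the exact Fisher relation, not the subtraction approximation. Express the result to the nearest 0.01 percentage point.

From (1+r_nom) = (1+r_real)(1+π), we get 1+π = (1 + 8.6%)/(1 + 3.5%) = 1.086/1.035 ≈ 1.04928.
So π ≈ 4.9275%.

4.93%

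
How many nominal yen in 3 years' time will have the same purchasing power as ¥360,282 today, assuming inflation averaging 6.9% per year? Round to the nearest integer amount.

¥440,125

Cumulative price-level factor: (1+6.9%)^3 = 1.221611509.
Multiplying ¥360,282 by the price-level factor gives the future nominal sum.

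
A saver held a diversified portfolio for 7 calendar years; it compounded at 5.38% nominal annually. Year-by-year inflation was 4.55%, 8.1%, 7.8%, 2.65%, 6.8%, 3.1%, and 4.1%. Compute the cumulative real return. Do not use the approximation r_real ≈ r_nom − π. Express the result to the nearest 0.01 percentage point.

0.67%

Cumulative inflation factor: 1.0455 × 1.081 × 1.078 × 1.0265 × 1.068 × 1.031 × 1.041 ≈ 1.43353.
Nominal growth factor: 1.44314. Real growth factor = 1.44314 / 1.43353 ≈ 1.00670.
Total real return ≈ 0.6698%.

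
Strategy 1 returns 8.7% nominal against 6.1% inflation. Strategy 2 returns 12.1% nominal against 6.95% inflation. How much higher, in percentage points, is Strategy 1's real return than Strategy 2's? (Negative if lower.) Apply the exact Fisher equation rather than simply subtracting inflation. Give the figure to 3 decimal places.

-2.365

Strategy 1 real return: 1.087/1.061 − 1 = 2.4505%.
Strategy 2 real return: 1.121/1.0695 − 1 = 4.8153%.
Difference: 2.4505 − 4.8153 = -2.3648 pp.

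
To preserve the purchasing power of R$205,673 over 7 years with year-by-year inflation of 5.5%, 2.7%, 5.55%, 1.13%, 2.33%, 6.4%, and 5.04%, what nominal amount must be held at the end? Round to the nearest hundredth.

Cumulative price-level factor: 1.055 × 1.027 × 1.0555 × 1.0113 × 1.0233 × 1.064 × 1.0504 ≈ 1.3226972886.
Multiplying R$205,673 by the price-level factor gives the future nominal sum.

R$272,043.12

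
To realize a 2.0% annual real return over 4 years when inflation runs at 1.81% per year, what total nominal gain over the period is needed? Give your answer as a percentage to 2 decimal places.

16.30%

Required annual nominal rate: (1+2.0%)(1+1.81%) − 1 = 3.8462%.
Cumulative over 4 years: (1 + 0.038462)^4 − 1 ≈ 0.16295.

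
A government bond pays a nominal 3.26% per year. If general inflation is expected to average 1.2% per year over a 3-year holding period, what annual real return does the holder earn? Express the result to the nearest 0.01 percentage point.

With constant rates the annual real return is the same each year: (1+3.26%)/(1+1.2%) − 1 = 0.02036.

2.04%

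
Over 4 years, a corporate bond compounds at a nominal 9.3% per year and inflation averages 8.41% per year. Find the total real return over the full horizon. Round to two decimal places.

The annual real rate is (1+9.3%)/(1+8.41%) − 1 = 0.8210%.
Compounded over 4 years: (1 + 0.008210)^4 − 1 ≈ 0.03324.

3.32%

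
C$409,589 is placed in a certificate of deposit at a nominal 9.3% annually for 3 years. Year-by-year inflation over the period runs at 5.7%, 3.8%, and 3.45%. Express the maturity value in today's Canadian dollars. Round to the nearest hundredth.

Nominal value at maturity: C$409,589 × (1 + 9.3%)^3 ≈ C$534,821.39.
Price-level factor over 3 years: 1.057 × 1.038 × 1.0345 = 1.135018227.
Dividing the nominal maturity value by the price-level factor gives the value in today's money.

C$471,200.71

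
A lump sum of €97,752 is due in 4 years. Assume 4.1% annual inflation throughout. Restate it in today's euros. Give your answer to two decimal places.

€83,238.21

Price-level factor over 4 years: (1 + 4.1%)^4 ≈ 1.1743645098.
Purchasing power today: €97,752 divided by that factor.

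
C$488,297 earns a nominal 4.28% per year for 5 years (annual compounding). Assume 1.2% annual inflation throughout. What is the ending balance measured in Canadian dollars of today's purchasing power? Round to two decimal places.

Nominal value at maturity: C$488,297 × (1 + 4.28%)^5 ≈ C$602,128.48.
Price-level factor over 5 years: (1 + 1.2%)^5 ≈ 1.0614573839.
The maturity value deflated by that factor is the answer in today's purchasing power.

C$567,265.81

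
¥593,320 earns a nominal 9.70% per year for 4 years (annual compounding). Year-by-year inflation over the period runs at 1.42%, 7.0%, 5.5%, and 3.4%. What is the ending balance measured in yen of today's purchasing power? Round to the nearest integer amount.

Nominal value at maturity: ¥593,320 × (1 + 9.70%)^4 ≈ ¥859,242.
Price-level factor over 4 years: 1.0142 × 1.070 × 1.055 × 1.034 ≈ 1.1838055788.
The maturity value deflated by that factor is the answer in today's purchasing power.

¥725,830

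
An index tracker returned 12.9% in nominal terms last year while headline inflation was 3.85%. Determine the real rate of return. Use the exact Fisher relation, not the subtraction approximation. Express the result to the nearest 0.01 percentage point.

8.71%

Real return via the Fisher equation: (1 + 12.9%)/(1 + 3.85%) − 1 = 1.129/1.0385 − 1 ≈ 0.08714.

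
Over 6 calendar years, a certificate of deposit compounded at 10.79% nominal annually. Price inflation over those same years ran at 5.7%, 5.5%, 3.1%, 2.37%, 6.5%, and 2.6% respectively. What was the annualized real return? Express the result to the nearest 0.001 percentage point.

6.241%

Cumulative inflation factor: 1.057 × 1.055 × 1.031 × 1.0237 × 1.065 × 1.026 ≈ 1.28604.
Nominal growth factor: 1.84928. Real growth factor = 1.84928 / 1.28604 ≈ 1.43796.
Annualized: 1.43796^(1/6) − 1 ≈ 0.06241.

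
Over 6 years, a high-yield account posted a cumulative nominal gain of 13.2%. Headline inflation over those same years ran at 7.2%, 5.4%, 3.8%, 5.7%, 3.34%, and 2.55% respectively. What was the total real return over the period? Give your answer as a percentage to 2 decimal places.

-13.83%

Cumulative inflation factor: 1.072 × 1.054 × 1.038 × 1.057 × 1.0334 × 1.0255 ≈ 1.31375.
Nominal growth factor: 1.13200. Real growth factor = 1.13200 / 1.31375 ≈ 0.86166.
Total real return ≈ -13.8343%.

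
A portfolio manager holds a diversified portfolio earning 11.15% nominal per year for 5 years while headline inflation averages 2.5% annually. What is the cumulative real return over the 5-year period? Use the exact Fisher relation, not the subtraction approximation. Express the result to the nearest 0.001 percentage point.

49.944%

The annual real rate is (1+11.15%)/(1+2.5%) − 1 = 8.4390%.
Compounded over 5 years: (1 + 0.084390)^5 − 1 ≈ 0.49944.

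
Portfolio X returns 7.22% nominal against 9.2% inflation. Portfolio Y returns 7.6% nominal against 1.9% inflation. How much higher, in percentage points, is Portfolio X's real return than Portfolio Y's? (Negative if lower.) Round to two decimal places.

-7.41

Portfolio X real return: 1.0722/1.092 − 1 = -1.813%.
Portfolio Y real return: 1.076/1.019 − 1 = 5.594%.
Difference: -1.813 − 5.594 = -7.407 pp.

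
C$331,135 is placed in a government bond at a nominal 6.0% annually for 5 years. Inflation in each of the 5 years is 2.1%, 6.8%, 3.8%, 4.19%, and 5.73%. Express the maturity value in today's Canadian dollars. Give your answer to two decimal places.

C$355,398.67

Nominal value at maturity: C$331,135 × (1 + 6.0%)^5 ≈ C$443,133.33.
Price-level factor over 5 years: 1.021 × 1.068 × 1.038 × 1.0419 × 1.0573 ≈ 1.2468626579.
Dividing the nominal maturity value by the price-level factor gives the value in today's money.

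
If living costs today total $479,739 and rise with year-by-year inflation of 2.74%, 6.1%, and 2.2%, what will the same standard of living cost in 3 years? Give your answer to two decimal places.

$534,454.66

Cumulative price-level factor: 1.0274 × 1.061 × 1.022 = 1.1140529708.
The nominal amount required is $479,739 scaled up by that factor.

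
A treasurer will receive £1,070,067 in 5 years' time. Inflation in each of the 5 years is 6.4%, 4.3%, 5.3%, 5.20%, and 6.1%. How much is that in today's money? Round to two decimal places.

£820,399.79

Price-level factor over 5 years: 1.064 × 1.043 × 1.053 × 1.0520 × 1.061 ≈ 1.3043238371.
Purchasing power today: £1,070,067 divided by that factor.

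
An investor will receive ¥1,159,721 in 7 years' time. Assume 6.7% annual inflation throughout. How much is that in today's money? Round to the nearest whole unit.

Price-level factor over 7 years: (1 + 6.7%)^7 ≈ 1.5745299861.
Purchasing power today: ¥1,159,721 divided by that factor.

¥736,551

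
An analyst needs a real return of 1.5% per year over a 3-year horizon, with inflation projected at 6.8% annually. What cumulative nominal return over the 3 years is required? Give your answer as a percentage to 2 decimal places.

27.38%

Required annual nominal rate: (1+1.5%)(1+6.8%) − 1 = 8.402%.
Cumulative over 3 years: (1 + 0.08402)^3 − 1 ≈ 0.27383.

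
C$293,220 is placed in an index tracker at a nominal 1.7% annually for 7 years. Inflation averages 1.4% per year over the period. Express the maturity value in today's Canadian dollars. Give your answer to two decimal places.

Nominal value at maturity: C$293,220 × (1 + 1.7%)^7 ≈ C$329,944.02.
Price-level factor over 7 years: (1 + 1.4%)^7 ≈ 1.1022133959.
Dividing the nominal maturity value by the price-level factor gives the value in today's money.

C$299,346.77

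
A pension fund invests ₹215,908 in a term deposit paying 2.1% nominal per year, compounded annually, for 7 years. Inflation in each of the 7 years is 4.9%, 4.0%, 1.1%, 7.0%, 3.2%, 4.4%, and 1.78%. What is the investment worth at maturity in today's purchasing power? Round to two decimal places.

Nominal value at maturity: ₹215,908 × (1 + 2.1%)^7 ≈ ₹249,717.47.
Price-level factor over 7 years: 1.049 × 1.040 × 1.011 × 1.070 × 1.032 × 1.044 × 1.0178 ≈ 1.2941553239.
Dividing the nominal maturity value by the price-level factor gives the value in today's money.

₹192,957.88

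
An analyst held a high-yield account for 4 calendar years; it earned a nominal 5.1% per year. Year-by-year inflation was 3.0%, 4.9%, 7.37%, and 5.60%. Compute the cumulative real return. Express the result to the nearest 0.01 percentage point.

Cumulative inflation factor: 1.030 × 1.049 × 1.0737 × 1.0560 ≈ 1.22507.
Nominal growth factor: 1.22014. Real growth factor = 1.22014 / 1.22507 ≈ 0.99598.
Total real return ≈ -0.4018%.

-0.40%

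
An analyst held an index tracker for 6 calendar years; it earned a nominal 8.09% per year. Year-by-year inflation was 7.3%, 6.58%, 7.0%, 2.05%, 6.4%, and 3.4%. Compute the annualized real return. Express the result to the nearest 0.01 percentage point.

Cumulative inflation factor: 1.073 × 1.0658 × 1.070 × 1.0205 × 1.064 × 1.034 ≈ 1.37383.
Nominal growth factor: 1.59483. Real growth factor = 1.59483 / 1.37383 ≈ 1.16086.
Annualized: 1.16086^(1/6) − 1 ≈ 0.02517.

2.52%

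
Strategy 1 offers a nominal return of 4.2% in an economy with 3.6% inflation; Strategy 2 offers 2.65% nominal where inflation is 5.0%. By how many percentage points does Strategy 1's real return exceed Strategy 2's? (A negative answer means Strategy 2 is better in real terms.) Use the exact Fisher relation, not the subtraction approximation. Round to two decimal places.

Strategy 1 real return: 1.042/1.036 − 1 = 0.579%.
Strategy 2 real return: 1.0265/1.050 − 1 = -2.238%.
Difference: 0.579 − (-2.238) = 2.817 pp.

2.82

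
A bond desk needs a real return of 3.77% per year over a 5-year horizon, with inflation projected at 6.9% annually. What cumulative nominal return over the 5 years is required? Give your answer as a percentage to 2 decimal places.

67.98%

Required annual nominal rate: (1+3.77%)(1+6.9%) − 1 = 10.93013%.
Cumulative over 5 years: (1 + 0.1093013)^5 − 1 ≈ 0.67976.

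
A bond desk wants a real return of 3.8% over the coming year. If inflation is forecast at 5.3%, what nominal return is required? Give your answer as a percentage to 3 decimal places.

9.301%

By the Fisher equation, 1 + r_nom = (1 + 3.8%)(1 + 5.3%) = 1.038 × 1.053 = 1.093014.
So r_nom = 9.3014%.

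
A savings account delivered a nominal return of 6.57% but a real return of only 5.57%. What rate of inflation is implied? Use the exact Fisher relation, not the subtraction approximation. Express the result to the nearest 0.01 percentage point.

0.95%

From (1+r_nom) = (1+r_real)(1+π), we get 1+π = (1 + 6.57%)/(1 + 5.57%) = 1.0657/1.0557 ≈ 1.00947.
So π ≈ 0.9472%.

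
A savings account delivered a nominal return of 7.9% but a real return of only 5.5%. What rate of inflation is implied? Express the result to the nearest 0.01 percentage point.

2.27%

From (1+r_nom) = (1+r_real)(1+π), we get 1+π = (1 + 7.9%)/(1 + 5.5%) = 1.079/1.055 ≈ 1.02275.
So π ≈ 2.2749%.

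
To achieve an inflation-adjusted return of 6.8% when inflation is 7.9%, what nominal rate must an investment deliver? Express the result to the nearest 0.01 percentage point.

By the Fisher equation, 1 + r_nom = (1 + 6.8%)(1 + 7.9%) = 1.068 × 1.079 = 1.152372.
So r_nom = 15.2372%.

15.24%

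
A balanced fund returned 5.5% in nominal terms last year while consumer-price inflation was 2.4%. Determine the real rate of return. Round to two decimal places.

3.03%

Real return via the Fisher equation: (1 + 5.5%)/(1 + 2.4%) − 1 = 1.055/1.024 − 1 ≈ 0.03027.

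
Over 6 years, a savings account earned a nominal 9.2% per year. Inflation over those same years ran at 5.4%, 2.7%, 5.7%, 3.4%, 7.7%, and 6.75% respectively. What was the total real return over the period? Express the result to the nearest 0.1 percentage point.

Cumulative inflation factor: 1.054 × 1.027 × 1.057 × 1.034 × 1.077 × 1.0675 ≈ 1.36016.
Nominal growth factor: 1.69565. Real growth factor = 1.69565 / 1.36016 ≈ 1.24665.
Total real return ≈ 24.6653%.

24.7%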